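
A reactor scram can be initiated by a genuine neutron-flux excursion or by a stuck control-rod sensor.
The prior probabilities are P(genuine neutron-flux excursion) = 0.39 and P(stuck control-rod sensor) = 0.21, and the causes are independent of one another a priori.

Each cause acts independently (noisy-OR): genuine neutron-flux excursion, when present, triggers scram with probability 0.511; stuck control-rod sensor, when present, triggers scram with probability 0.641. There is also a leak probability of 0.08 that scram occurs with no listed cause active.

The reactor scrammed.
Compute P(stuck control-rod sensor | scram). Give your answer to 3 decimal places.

Under noisy-OR, P(scram | causes) = 1 − (1−0.08)·∏(1−qᵢ) over the active causes.
Sum P(scram|·) weighted by the priors over the 4 (genuine neutron-flux excursion, stuck control-rod sensor) configurations:
  P(scram) = 0.08*0.61*0.79 + 0.66972*0.61*0.21 + 0.55012*0.39*0.79 + 0.838493*0.39*0.21
        = 0.038552 + 0.085791 + 0.169492 + 0.068673 = 0.362508
Configurations with stuck control-rod sensor contribute 0.154464, so
  P(stuck control-rod sensor | scram) = 0.154464 / 0.362508 ≈ 0.426

P(stuck control-rod sensor | scram) ≈ 0.426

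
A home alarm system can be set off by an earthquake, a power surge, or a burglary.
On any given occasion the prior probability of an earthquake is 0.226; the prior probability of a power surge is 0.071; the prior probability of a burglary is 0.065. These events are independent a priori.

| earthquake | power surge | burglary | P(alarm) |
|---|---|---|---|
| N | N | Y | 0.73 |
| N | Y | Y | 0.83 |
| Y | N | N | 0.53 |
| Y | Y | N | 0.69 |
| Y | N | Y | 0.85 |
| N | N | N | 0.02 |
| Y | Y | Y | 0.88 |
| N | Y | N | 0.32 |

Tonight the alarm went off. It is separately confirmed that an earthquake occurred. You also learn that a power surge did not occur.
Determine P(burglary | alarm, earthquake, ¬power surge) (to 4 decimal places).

P(burglary | alarm, earthquake, ¬power surge) ≈ 0.1003

P(alarm | earthquake, ¬power surge) = 0.53·0.935 + 0.85·0.065 = 0.495550 + 0.055250 = 0.550800
The burglary-present share is 0.85·0.065 = 0.055250.
So P(burglary | alarm, earthquake, ¬power surge) = 0.055250/0.550800 ≈ 0.1003.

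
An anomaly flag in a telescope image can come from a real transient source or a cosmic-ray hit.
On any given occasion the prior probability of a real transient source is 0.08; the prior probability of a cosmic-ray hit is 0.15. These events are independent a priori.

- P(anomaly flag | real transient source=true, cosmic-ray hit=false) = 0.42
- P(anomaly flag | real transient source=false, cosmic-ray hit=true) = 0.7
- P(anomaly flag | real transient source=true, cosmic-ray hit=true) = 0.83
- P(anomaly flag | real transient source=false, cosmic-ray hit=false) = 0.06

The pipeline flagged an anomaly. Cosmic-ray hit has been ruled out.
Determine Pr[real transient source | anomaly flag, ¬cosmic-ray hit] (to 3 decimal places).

Pr[real transient source | anomaly flag, ¬cosmic-ray hit] ≈ 0.378

Weight on real transient source=true, given the evidence: 0.42·0.08 = 0.033600
Denominator P(anomaly flag | ¬cosmic-ray hit): 0.06·0.92 + 0.42·0.08 = 0.088800
P(real transient source | anomaly flag, ¬cosmic-ray hit) = 0.033600/0.088800 ≈ 0.378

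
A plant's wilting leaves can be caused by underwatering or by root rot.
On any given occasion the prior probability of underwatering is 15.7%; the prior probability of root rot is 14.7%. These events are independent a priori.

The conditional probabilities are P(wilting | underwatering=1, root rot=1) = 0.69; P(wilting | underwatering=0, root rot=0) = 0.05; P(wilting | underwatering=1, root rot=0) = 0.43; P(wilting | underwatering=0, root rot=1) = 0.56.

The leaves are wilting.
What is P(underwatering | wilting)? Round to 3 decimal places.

Sum P(wilting|·) weighted by the priors over the 4 (underwatering, root rot) configurations:
  P(wilting) = 0.05×0.843×0.853 + 0.56×0.843×0.147 + 0.43×0.157×0.853 + 0.69×0.157×0.147
        = 0.035954 + 0.069396 + 0.057586 + 0.015925 = 0.178861
Configurations with underwatering contribute 0.073511, so
  P(underwatering | wilting) = 0.073511 / 0.178861 ≈ 0.411

P(underwatering | wilting) ≈ 0.411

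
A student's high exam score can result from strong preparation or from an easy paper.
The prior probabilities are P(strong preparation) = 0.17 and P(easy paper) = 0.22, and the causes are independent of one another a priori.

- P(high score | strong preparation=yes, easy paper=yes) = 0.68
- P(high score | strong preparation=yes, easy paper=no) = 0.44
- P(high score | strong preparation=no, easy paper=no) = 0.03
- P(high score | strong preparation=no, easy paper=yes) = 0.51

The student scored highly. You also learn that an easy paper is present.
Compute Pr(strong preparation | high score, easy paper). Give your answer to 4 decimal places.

Enumerate both values of strong preparation and weight by the priors:
  P(high score | easy paper) = 0.51*0.83 + 0.68*0.17
        = 0.423300 + 0.115600 = 0.538900
Keeping only the strong preparation-present terms gives 0.115600, so
  P(strong preparation | high score, easy paper) = 0.115600 / 0.538900 ≈ 0.2145

Pr(strong preparation | high score, easy paper) ≈ 0.2145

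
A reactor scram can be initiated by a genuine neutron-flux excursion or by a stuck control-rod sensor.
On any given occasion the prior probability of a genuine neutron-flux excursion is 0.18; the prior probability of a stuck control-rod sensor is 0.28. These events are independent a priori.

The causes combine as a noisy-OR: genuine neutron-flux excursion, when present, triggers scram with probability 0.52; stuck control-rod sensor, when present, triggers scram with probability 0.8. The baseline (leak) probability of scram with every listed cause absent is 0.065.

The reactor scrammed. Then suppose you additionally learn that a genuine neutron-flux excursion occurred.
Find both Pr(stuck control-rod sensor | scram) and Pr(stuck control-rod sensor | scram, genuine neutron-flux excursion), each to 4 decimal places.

Under noisy-OR, P(scram | causes) = 1 − (1−0.065)·∏(1−qᵢ) over the active causes.
P(scram) = 0.065×0.82×0.72 + 0.813×0.82×0.28 + 0.5512×0.18×0.72 + 0.91024×0.18×0.28 = 0.038376 + 0.186665 + 0.071436 + 0.045876 = 0.342353
The stuck control-rod sensor-present share is 0.186665 + 0.045876 = 0.232541.
Hence the posterior is 0.232541/0.342353 ≈ 0.6792.

Now also conditioning on genuine neutron-flux excursion=true:
P(scram | genuine neutron-flux excursion) = 0.5512×0.72 + 0.91024×0.28 = 0.396864 + 0.254867 = 0.651731
The stuck control-rod sensor-present share is 0.91024×0.28 = 0.254867.
Hence the posterior is 0.254867/0.651731 ≈ 0.3911.
Conditioning on genuine neutron-flux excursion lowers the posterior on stuck control-rod sensor: the classic explaining-away effect in a common-effect structure.

Pr(stuck control-rod sensor | scram) ≈ 0.6792; Pr(stuck control-rod sensor | scram, genuine neutron-flux excursion) ≈ 0.3911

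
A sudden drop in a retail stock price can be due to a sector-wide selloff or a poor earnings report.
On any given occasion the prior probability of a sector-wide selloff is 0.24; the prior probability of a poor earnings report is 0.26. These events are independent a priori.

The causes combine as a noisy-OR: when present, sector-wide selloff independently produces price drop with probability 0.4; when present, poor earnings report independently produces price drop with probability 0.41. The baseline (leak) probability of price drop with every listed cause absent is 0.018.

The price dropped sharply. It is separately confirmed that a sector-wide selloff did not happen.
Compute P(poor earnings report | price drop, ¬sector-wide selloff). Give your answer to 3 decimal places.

P(poor earnings report | price drop, ¬sector-wide selloff) ≈ 0.891

Under noisy-OR, P(price drop | causes) = 1 − (1−0.018)·∏(1−qᵢ) over the active causes.
P(price drop | ¬sector-wide selloff) = 0.018×0.74 + 0.42062×0.26 = 0.013320 + 0.109361 = 0.122681
The poor earnings report-present share is 0.42062×0.26 = 0.109361.
Hence the posterior is 0.109361/0.122681 ≈ 0.891.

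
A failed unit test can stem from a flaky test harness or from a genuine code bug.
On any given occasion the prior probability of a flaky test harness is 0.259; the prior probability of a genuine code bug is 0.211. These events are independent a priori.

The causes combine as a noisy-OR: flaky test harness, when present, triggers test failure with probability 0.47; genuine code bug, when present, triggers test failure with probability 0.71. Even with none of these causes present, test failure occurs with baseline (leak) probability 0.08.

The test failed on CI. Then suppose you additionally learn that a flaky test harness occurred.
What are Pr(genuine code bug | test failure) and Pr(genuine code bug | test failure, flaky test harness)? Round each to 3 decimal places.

Under noisy-OR, P(test failure | causes) = 1 − (1−0.08)·∏(1−qᵢ) over the active causes.
Numerator (weight on configurations with genuine code bug): 0.114637 + 0.046921 = 0.161558
Denominator P(test failure): 0.08·0.741·0.789 + 0.7332·0.741·0.211 + 0.5124·0.259·0.789 + 0.858596·0.259·0.211 = 0.313039
Posterior = 0.161558 / 0.313039 ≈ 0.516

Now condition on the additional information:
P(test failure | flaky test harness) = 0.5124×0.789 + 0.858596×0.211 = 0.404284 + 0.181164 = 0.585448
The genuine code bug-present share is 0.858596×0.211 = 0.181164.
Hence the posterior is 0.181164/0.585448 ≈ 0.309.

Pr(genuine code bug | test failure) ≈ 0.516; Pr(genuine code bug | test failure, flaky test harness) ≈ 0.309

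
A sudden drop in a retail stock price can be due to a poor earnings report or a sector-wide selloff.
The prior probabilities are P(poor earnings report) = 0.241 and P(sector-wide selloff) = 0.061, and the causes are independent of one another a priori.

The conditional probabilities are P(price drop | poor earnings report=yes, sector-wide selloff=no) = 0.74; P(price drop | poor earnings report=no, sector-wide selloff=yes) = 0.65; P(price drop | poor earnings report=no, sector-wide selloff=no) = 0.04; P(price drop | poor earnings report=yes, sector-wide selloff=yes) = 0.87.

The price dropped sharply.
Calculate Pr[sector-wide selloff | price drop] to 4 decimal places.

Pr[sector-wide selloff | price drop] ≈ 0.1795

P(price drop) = 0.04×0.759×0.939 + 0.65×0.759×0.061 + 0.74×0.241×0.939 + 0.87×0.241×0.061 = 0.028508 + 0.030094 + 0.167461 + 0.012790 = 0.238853
Of this, 0.042884 comes from 0.030094 + 0.012790 (the sector-wide selloff=true cases).
So P(sector-wide selloff | price drop) = 0.042884/0.238853 ≈ 0.1795.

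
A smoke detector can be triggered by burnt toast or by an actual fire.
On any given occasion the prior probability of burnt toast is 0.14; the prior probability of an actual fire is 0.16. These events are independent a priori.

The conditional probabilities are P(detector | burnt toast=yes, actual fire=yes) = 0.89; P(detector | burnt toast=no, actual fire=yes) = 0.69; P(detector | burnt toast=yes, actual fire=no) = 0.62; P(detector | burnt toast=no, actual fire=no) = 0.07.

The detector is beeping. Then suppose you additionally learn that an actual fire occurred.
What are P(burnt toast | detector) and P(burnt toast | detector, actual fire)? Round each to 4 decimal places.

P(burnt toast | detector) ≈ 0.3895; P(burnt toast | detector, actual fire) ≈ 0.1735

Numerator (weight on configurations with burnt toast): 0.072912 + 0.019936 = 0.092848
Normalizer over all consistent configurations: 0.07×0.86×0.84 + 0.69×0.86×0.16 + 0.62×0.14×0.84 + 0.89×0.14×0.16 = 0.238360
Posterior = 0.092848 / 0.238360 ≈ 0.3895

Now also conditioning on actual fire=true:
By total probability over both values of burnt toast:
  P(detector | actual fire) = 0.69×0.86 + 0.89×0.14
        = 0.593400 + 0.124600 = 0.718000
Keeping only the burnt toast-present terms gives 0.124600, so
  P(burnt toast | detector, actual fire) = 0.124600 / 0.718000 ≈ 0.1735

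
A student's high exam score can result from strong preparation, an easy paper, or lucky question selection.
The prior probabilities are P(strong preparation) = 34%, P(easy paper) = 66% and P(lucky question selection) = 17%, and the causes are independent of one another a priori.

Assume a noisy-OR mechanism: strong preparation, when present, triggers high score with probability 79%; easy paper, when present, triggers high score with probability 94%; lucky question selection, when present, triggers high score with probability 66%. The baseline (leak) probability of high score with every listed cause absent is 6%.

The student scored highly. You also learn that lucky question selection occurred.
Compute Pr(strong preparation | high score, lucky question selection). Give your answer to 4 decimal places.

Pr(strong preparation | high score, lucky question selection) ≈ 0.3636

Under noisy-OR, P(high score | causes) = 1 − (1−0.06)·∏(1−qᵢ) over the active causes.
P(high score | lucky question selection) = 0.6804·0.66·0.34 + 0.980824·0.66·0.66 + 0.932884·0.34·0.34 + 0.995973·0.34·0.66 = 0.152682 + 0.427247 + 0.107841 + 0.223496 = 0.911266
The strong preparation-present share is 0.107841 + 0.223496 = 0.331337.
Hence the posterior is 0.331337/0.911266 ≈ 0.3636.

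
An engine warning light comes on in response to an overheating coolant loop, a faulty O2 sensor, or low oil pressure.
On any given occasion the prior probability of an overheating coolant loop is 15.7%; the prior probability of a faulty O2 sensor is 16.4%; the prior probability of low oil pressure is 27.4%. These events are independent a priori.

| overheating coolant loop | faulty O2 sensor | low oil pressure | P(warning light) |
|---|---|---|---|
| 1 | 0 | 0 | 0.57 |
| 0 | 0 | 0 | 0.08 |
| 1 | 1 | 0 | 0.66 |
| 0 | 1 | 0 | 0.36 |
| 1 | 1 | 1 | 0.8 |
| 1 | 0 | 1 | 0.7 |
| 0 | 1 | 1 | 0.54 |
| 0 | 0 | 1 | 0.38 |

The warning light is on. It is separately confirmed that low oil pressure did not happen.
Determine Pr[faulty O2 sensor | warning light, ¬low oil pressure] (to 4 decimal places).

Pr[faulty O2 sensor | warning light, ¬low oil pressure] ≈ 0.3373

P(warning light | ¬low oil pressure) = 0.08×0.843×0.836 + 0.36×0.843×0.164 + 0.57×0.157×0.836 + 0.66×0.157×0.164 = 0.056380 + 0.049771 + 0.074814 + 0.016994 = 0.197959
Restricting to configurations with faulty O2 sensor present: 0.049771 + 0.016994 = 0.066765.
P(faulty O2 sensor | warning light, ¬low oil pressure) = 0.066765 / 0.197959 ≈ 0.3373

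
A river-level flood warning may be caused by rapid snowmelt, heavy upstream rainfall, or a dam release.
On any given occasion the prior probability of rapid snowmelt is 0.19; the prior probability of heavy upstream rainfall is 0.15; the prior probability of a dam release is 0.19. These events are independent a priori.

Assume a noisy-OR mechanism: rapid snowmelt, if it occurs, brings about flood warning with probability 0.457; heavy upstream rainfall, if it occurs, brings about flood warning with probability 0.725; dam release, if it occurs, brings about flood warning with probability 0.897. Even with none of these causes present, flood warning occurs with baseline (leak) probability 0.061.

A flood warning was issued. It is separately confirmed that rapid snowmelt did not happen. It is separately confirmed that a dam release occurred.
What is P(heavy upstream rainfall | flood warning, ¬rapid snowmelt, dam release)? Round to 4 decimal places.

Under noisy-OR, P(flood warning | causes) = 1 − (1−0.061)·∏(1−qᵢ) over the active causes.
For the numerator, keep only heavy upstream rainfall=true terms: 0.973403*0.15 = 0.146010
Denominator P(flood warning | ¬rapid snowmelt, dam release): 0.903283*0.85 + 0.973403*0.15 = 0.913801
P(heavy upstream rainfall | flood warning, ¬rapid snowmelt, dam release) = 0.146010/0.913801 ≈ 0.1598

P(heavy upstream rainfall | flood warning, ¬rapid snowmelt, dam release) ≈ 0.1598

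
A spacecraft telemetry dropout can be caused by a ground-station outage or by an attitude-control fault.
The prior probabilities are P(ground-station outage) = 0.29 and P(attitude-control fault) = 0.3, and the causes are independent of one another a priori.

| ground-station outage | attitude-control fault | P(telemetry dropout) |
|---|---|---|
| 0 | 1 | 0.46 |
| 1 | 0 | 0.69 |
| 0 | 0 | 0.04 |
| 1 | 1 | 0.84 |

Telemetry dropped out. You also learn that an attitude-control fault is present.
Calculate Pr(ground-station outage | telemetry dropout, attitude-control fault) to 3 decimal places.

Sum P(telemetry dropout|·) weighted by the priors over both values of ground-station outage:
  P(telemetry dropout | attitude-control fault) = 0.46*0.71 + 0.84*0.29
        = 0.326600 + 0.243600 = 0.570200
Keeping only the ground-station outage-present terms gives 0.243600, so
  P(ground-station outage | telemetry dropout, attitude-control fault) = 0.243600 / 0.570200 ≈ 0.427

Pr(ground-station outage | telemetry dropout, attitude-control fault) ≈ 0.427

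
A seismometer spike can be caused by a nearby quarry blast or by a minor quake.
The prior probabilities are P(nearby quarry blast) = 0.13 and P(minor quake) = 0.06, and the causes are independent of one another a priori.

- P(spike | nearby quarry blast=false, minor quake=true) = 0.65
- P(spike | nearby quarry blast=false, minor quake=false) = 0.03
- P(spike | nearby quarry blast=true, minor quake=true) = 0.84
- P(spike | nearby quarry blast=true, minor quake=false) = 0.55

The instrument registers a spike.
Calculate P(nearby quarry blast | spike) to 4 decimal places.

P(nearby quarry blast | spike) ≈ 0.5578

Sum P(spike|·) weighted by the priors over the 4 (nearby quarry blast, minor quake) configurations:
  P(spike) = 0.03×0.87×0.94 + 0.65×0.87×0.06 + 0.55×0.13×0.94 + 0.84×0.13×0.06
        = 0.024534 + 0.033930 + 0.067210 + 0.006552 = 0.132226
Configurations with nearby quarry blast contribute 0.073762, so
  P(nearby quarry blast | spike) = 0.073762 / 0.132226 ≈ 0.5578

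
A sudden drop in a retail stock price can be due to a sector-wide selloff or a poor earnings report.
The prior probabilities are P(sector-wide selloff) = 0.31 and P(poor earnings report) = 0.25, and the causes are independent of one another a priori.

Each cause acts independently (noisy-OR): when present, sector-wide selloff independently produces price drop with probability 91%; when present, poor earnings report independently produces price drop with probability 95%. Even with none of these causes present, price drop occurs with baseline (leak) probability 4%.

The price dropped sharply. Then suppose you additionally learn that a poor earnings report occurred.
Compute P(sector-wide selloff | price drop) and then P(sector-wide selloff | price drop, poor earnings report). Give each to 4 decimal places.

P(sector-wide selloff | price drop) ≈ 0.6103; P(sector-wide selloff | price drop, poor earnings report) ≈ 0.3197

Under noisy-OR, P(price drop | causes) = 1 − (1−0.04)·∏(1−qᵢ) over the active causes.
P(price drop) = 0.04*0.69*0.75 + 0.952*0.69*0.25 + 0.9136*0.31*0.75 + 0.99568*0.31*0.25 = 0.020700 + 0.164220 + 0.212412 + 0.077165 = 0.474497
Restricting to configurations with sector-wide selloff present: 0.212412 + 0.077165 = 0.289577.
P(sector-wide selloff | price drop) = 0.289577 / 0.474497 ≈ 0.6103

Now condition on the additional information:
For the numerator, keep only sector-wide selloff=true terms: 0.99568×0.31 = 0.308661
Normalizer over all consistent configurations: 0.952×0.69 + 0.99568×0.31 = 0.965541
P(sector-wide selloff | price drop, poor earnings report) = 0.308661/0.965541 ≈ 0.3197
This is intercausal reasoning (explaining away): once poor earnings report accounts for the price drop, sector-wide selloff becomes less likely.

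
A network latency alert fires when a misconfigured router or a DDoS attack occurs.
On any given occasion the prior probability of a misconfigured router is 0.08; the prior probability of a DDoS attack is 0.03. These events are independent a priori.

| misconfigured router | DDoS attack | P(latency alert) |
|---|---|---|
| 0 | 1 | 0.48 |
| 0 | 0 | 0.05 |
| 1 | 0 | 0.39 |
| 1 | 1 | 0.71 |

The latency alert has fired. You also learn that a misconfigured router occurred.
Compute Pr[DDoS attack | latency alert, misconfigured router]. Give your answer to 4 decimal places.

Pr[DDoS attack | latency alert, misconfigured router] ≈ 0.0533

P(latency alert | misconfigured router) = 0.39×0.97 + 0.71×0.03 = 0.378300 + 0.021300 = 0.399600
Restricting to configurations with DDoS attack present: 0.71×0.03 = 0.021300.
P(DDoS attack | latency alert, misconfigured router) = 0.021300 / 0.399600 ≈ 0.0533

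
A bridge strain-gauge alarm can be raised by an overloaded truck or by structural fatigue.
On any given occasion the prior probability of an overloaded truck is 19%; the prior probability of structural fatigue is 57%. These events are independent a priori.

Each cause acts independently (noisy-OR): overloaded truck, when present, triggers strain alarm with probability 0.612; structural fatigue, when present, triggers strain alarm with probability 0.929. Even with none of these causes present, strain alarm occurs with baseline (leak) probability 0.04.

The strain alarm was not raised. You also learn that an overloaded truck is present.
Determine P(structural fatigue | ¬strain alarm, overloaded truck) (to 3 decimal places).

P(structural fatigue | ¬strain alarm, overloaded truck) ≈ 0.086

Under noisy-OR, P(strain alarm | causes) = 1 − (1−0.04)·∏(1−qᵢ) over the active causes.
Numerator (weight on configurations with structural fatigue): 0.026446×0.57 = 0.015074
Normalizer over all consistent configurations: 0.37248×0.43 + 0.026446×0.57 = 0.175240
Posterior = 0.015074 / 0.175240 ≈ 0.086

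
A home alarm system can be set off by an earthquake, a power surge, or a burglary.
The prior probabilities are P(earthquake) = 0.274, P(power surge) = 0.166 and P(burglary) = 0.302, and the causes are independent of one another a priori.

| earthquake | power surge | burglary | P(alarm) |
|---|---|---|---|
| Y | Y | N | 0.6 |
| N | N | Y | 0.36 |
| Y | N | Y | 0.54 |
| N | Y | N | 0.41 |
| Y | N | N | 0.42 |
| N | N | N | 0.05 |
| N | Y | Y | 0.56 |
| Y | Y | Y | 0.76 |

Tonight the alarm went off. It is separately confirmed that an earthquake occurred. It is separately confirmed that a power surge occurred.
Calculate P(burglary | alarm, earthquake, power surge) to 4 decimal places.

Enumerate both values of burglary and weight by the priors:
  P(alarm | earthquake, power surge) = 0.6×0.698 + 0.76×0.302
        = 0.418800 + 0.229520 = 0.648320
The terms with burglary present sum to 0.229520, so
  P(burglary | alarm, earthquake, power surge) = 0.229520 / 0.648320 ≈ 0.3540

P(burglary | alarm, earthquake, power surge) ≈ 0.3540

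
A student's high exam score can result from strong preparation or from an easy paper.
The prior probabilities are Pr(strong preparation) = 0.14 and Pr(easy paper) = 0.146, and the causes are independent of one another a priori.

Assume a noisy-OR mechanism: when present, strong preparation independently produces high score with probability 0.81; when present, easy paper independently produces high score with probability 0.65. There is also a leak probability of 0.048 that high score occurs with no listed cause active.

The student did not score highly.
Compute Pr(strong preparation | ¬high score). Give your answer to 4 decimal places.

Under noisy-OR, P(high score | causes) = 1 − (1−0.048)·∏(1−qᵢ) over the active causes.
P(¬high score) = 0.952·0.86·0.854 + 0.3332·0.86·0.146 + 0.18088·0.14·0.854 + 0.063308·0.14·0.146 = 0.699187 + 0.041837 + 0.021626 + 0.001294 = 0.763944
Of this, 0.022920 comes from 0.021626 + 0.001294 (the strong preparation=true cases).
So P(strong preparation | ¬high score) = 0.022920/0.763944 ≈ 0.0300.

Pr(strong preparation | ¬high score) ≈ 0.0300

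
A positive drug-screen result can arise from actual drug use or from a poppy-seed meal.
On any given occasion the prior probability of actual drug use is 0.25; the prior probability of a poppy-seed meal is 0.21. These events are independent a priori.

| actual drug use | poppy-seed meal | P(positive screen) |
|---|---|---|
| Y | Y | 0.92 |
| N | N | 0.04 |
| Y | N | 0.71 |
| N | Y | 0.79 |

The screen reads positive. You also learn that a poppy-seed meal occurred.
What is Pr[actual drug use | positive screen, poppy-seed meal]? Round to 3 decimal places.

Pr[actual drug use | positive screen, poppy-seed meal] ≈ 0.280

For the numerator, keep only actual drug use=true terms: 0.92·0.25 = 0.230000
Denominator P(positive screen | poppy-seed meal): 0.79·0.75 + 0.92·0.25 = 0.822500
Posterior = 0.230000 / 0.822500 ≈ 0.280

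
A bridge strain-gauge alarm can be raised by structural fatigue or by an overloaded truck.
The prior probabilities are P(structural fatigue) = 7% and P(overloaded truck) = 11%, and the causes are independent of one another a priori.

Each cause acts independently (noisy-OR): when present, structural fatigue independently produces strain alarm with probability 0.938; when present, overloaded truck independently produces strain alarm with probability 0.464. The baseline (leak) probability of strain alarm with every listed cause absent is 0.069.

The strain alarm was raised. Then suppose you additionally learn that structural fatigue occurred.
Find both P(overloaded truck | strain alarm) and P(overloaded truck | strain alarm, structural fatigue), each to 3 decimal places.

P(overloaded truck | strain alarm) ≈ 0.336; P(overloaded truck | strain alarm, structural fatigue) ≈ 0.113

Under noisy-OR, P(strain alarm | causes) = 1 − (1−0.069)·∏(1−qᵢ) over the active causes.
Enumerate the 4 (structural fatigue, overloaded truck) configurations and weight by the priors:
  P(strain alarm) = 0.069·0.93·0.89 + 0.500984·0.93·0.11 + 0.942278·0.07·0.89 + 0.969061·0.07·0.11
        = 0.057111 + 0.051251 + 0.058704 + 0.007462 = 0.174528
Configurations with overloaded truck contribute 0.058713, so
  P(overloaded truck | strain alarm) = 0.058713 / 0.174528 ≈ 0.336

Now also conditioning on structural fatigue=true:
For the numerator, keep only overloaded truck=true terms: 0.969061·0.11 = 0.106597
Normalizer over all consistent configurations: 0.942278·0.89 + 0.969061·0.11 = 0.945224
Posterior = 0.106597 / 0.945224 ≈ 0.113
Conditioning on structural fatigue lowers the posterior on overloaded truck: the classic explaining-away effect in a common-effect structure.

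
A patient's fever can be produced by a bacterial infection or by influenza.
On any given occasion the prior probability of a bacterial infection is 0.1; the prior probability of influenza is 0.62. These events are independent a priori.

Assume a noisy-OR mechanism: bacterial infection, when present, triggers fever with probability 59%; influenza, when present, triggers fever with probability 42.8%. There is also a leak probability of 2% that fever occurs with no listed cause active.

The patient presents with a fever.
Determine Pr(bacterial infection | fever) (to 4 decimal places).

Pr(bacterial infection | fever) ≈ 0.2185

Under noisy-OR, P(fever | causes) = 1 − (1−0.02)·∏(1−qᵢ) over the active causes.
Weight on bacterial infection=true, given the evidence: 0.022732 + 0.047751 = 0.070483
Normalizer over all consistent configurations: 0.02×0.9×0.38 + 0.43944×0.9×0.62 + 0.5982×0.1×0.38 + 0.77017×0.1×0.62 = 0.322531
Posterior = 0.070483 / 0.322531 ≈ 0.2185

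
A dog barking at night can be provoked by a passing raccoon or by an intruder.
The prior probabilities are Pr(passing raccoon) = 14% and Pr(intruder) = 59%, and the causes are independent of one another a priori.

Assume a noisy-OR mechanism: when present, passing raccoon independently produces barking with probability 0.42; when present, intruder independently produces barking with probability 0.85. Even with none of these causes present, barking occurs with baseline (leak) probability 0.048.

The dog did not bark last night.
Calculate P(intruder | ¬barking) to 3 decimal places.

P(intruder | ¬barking) ≈ 0.178

Under noisy-OR, P(barking | causes) = 1 − (1−0.048)·∏(1−qᵢ) over the active causes.
Numerator (weight on configurations with intruder): 0.072457 + 0.006841 = 0.079298
The normalizing constant is 0.952*0.86*0.41 + 0.1428*0.86*0.59 + 0.55216*0.14*0.41 + 0.082824*0.14*0.59 = 0.446667
P(intruder | ¬barking) = 0.079298/0.446667 ≈ 0.178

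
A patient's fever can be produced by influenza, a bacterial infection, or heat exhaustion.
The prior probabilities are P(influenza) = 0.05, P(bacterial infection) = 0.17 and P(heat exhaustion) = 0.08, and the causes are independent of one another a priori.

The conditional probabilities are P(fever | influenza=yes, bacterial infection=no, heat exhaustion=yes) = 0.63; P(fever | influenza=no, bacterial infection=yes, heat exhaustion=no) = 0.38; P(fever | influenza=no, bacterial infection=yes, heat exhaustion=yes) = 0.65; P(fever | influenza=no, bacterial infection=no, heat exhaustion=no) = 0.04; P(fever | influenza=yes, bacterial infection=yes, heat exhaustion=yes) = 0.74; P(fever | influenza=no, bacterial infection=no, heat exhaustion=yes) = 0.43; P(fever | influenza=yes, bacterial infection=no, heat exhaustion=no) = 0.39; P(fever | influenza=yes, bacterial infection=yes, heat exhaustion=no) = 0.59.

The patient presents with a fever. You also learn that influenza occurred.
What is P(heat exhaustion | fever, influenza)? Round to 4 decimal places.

P(heat exhaustion | fever, influenza) ≈ 0.1174

For the numerator, keep only heat exhaustion=true terms: 0.041832 + 0.010064 = 0.051896
Normalizer over all consistent configurations: 0.39*0.83*0.92 + 0.63*0.83*0.08 + 0.59*0.17*0.92 + 0.74*0.17*0.08 = 0.441976
P(heat exhaustion | fever, influenza) = 0.051896/0.441976 ≈ 0.1174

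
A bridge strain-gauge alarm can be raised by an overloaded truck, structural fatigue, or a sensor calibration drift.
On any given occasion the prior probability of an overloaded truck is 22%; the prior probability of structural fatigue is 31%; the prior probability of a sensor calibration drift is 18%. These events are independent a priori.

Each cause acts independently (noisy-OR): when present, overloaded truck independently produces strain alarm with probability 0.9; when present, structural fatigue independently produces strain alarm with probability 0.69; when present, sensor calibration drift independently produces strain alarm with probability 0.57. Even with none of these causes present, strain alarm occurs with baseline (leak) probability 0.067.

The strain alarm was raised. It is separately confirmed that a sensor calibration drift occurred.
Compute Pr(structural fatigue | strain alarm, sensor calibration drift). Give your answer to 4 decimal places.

Under noisy-OR, P(strain alarm | causes) = 1 − (1−0.067)·∏(1−qᵢ) over the active causes.
For the numerator, keep only structural fatigue=true terms: 0.211728 + 0.067352 = 0.279080
The normalizing constant is 0.59881*0.78*0.69 + 0.875631*0.78*0.31 + 0.959881*0.22*0.69 + 0.987563*0.22*0.31 = 0.747070
P(structural fatigue | strain alarm, sensor calibration drift) = 0.279080/0.747070 ≈ 0.3736

Pr(structural fatigue | strain alarm, sensor calibration drift) ≈ 0.3736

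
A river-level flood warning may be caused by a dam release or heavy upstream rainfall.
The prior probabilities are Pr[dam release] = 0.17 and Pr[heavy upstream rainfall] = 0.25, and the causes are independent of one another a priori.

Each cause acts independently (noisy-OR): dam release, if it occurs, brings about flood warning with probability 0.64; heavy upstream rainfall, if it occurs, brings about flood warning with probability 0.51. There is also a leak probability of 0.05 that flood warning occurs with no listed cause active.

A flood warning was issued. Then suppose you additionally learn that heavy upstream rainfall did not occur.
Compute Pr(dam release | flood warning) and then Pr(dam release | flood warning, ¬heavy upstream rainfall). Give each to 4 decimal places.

Pr(dam release | flood warning) ≈ 0.4564; Pr(dam release | flood warning, ¬heavy upstream rainfall) ≈ 0.7294

Under noisy-OR, P(flood warning | causes) = 1 − (1−0.05)·∏(1−qᵢ) over the active causes.
By total probability over the 4 (dam release, heavy upstream rainfall) configurations:
  P(flood warning) = 0.05*0.83*0.75 + 0.5345*0.83*0.25 + 0.658*0.17*0.75 + 0.83242*0.17*0.25
        = 0.031125 + 0.110909 + 0.083895 + 0.035378 = 0.261307
Keeping only the dam release-present terms gives 0.119273, so
  P(dam release | flood warning) = 0.119273 / 0.261307 ≈ 0.4564

With the extra evidence:
P(flood warning | ¬heavy upstream rainfall) = 0.05×0.83 + 0.658×0.17 = 0.041500 + 0.111860 = 0.153360
The dam release-present share is 0.658×0.17 = 0.111860.
Hence the posterior is 0.111860/0.153360 ≈ 0.7294.
With heavy upstream rainfall excluded, dam release must carry more of the explanatory weight for the flood warning.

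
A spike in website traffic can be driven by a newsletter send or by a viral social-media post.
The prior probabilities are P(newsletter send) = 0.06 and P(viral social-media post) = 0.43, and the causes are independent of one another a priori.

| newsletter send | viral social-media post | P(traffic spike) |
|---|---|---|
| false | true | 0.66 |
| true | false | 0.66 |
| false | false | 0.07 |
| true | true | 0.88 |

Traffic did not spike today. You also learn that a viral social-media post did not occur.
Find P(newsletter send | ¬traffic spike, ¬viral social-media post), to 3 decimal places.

P(newsletter send | ¬traffic spike, ¬viral social-media post) ≈ 0.023

P(¬traffic spike | ¬viral social-media post) = 0.93·0.94 + 0.34·0.06 = 0.874200 + 0.020400 = 0.894600
The newsletter send-present share is 0.34·0.06 = 0.020400.
So P(newsletter send | ¬traffic spike, ¬viral social-media post) = 0.020400/0.894600 ≈ 0.023.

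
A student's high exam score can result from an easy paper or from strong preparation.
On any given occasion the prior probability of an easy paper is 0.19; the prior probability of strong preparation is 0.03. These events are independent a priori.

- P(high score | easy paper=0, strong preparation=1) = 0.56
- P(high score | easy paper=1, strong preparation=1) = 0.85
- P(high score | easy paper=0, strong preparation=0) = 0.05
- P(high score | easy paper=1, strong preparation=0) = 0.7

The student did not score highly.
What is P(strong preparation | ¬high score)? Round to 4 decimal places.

Weight on strong preparation=true, given the evidence: 0.010692 + 0.000855 = 0.011547
Denominator P(¬high score): 0.95×0.81×0.97 + 0.44×0.81×0.03 + 0.3×0.19×0.97 + 0.15×0.19×0.03 = 0.813252
P(strong preparation | ¬high score) = 0.011547/0.813252 ≈ 0.0142

P(strong preparation | ¬high score) ≈ 0.0142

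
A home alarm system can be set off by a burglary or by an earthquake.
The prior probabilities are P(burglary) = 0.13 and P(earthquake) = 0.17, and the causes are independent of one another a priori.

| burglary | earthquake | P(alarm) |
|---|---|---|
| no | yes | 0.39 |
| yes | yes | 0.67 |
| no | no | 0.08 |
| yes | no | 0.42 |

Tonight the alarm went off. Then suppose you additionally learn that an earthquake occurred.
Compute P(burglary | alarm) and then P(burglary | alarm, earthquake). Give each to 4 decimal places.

Enumerate the 4 (burglary, earthquake) configurations and weight by the priors:
  P(alarm) = 0.08×0.87×0.83 + 0.39×0.87×0.17 + 0.42×0.13×0.83 + 0.67×0.13×0.17
        = 0.057768 + 0.057681 + 0.045318 + 0.014807 = 0.175574
Keeping only the burglary-present terms gives 0.060125, so
  P(burglary | alarm) = 0.060125 / 0.175574 ≈ 0.3424

Now also conditioning on earthquake=true:
P(alarm | earthquake) = 0.39·0.87 + 0.67·0.13 = 0.339300 + 0.087100 = 0.426400
Restricting to configurations with burglary present: 0.67·0.13 = 0.087100.
Hence the posterior is 0.087100/0.426400 ≈ 0.2043.

P(burglary | alarm) ≈ 0.3424; P(burglary | alarm, earthquake) ≈ 0.2043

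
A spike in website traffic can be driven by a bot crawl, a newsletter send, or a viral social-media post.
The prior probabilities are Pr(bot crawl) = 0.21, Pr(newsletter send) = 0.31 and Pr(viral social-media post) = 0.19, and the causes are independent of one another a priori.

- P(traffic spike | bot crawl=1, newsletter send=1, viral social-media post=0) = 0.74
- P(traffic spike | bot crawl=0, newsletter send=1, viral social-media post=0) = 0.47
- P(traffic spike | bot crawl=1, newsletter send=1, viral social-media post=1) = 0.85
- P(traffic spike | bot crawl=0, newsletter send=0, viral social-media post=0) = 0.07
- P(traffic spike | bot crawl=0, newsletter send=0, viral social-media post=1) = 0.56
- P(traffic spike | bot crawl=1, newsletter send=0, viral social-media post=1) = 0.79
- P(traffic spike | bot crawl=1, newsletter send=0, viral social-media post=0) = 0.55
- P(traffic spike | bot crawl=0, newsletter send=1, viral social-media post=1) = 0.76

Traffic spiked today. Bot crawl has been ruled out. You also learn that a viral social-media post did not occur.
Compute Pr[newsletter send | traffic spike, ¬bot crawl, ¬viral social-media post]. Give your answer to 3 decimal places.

Numerator (weight on configurations with newsletter send): 0.47·0.31 = 0.145700
Denominator P(traffic spike | ¬bot crawl, ¬viral social-media post): 0.07·0.69 + 0.47·0.31 = 0.194000
P(newsletter send | traffic spike, ¬bot crawl, ¬viral social-media post) = 0.145700/0.194000 ≈ 0.751

Pr[newsletter send | traffic spike, ¬bot crawl, ¬viral social-media post] ≈ 0.751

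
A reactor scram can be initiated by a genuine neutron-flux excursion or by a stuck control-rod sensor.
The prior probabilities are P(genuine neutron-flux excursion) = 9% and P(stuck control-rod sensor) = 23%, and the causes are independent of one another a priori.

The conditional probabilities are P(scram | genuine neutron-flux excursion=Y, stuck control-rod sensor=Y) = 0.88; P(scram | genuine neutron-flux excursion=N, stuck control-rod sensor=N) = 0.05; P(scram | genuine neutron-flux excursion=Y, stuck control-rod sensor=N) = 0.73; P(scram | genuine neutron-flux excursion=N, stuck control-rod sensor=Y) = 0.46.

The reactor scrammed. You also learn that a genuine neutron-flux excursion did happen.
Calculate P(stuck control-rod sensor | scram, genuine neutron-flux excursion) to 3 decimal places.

P(stuck control-rod sensor | scram, genuine neutron-flux excursion) ≈ 0.265

Numerator (weight on configurations with stuck control-rod sensor): 0.88·0.23 = 0.202400
The normalizing constant is 0.73·0.77 + 0.88·0.23 = 0.764500
Posterior = 0.202400 / 0.764500 ≈ 0.265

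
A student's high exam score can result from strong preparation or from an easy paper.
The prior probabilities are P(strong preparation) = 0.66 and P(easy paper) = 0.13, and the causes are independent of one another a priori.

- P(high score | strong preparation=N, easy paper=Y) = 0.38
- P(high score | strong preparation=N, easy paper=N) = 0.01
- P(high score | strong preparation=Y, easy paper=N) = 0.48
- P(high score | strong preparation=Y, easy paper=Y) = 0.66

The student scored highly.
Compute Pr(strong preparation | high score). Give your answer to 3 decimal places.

Pr(strong preparation | high score) ≈ 0.944

For the numerator, keep only strong preparation=true terms: 0.275616 + 0.056628 = 0.332244
The normalizing constant is 0.01×0.34×0.87 + 0.38×0.34×0.13 + 0.48×0.66×0.87 + 0.66×0.66×0.13 = 0.351998
Posterior = 0.332244 / 0.351998 ≈ 0.944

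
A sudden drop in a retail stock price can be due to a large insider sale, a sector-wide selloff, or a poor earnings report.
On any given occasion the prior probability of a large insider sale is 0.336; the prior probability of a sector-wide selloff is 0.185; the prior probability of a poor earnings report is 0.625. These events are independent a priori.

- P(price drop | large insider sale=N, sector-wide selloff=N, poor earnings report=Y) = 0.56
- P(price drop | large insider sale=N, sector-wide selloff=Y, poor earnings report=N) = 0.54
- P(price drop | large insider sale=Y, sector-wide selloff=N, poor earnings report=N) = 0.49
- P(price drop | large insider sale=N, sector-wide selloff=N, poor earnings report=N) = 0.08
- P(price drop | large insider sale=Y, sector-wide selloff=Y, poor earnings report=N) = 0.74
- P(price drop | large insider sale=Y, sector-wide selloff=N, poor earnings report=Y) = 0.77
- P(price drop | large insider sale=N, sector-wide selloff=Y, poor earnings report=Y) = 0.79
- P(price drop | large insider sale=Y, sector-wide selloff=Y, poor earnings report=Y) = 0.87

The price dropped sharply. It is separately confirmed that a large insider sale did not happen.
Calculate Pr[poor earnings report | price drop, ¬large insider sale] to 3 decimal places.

Numerator (weight on configurations with poor earnings report): 0.285250 + 0.091344 = 0.376594
The normalizing constant is 0.08·0.815·0.375 + 0.56·0.815·0.625 + 0.54·0.185·0.375 + 0.79·0.185·0.625 = 0.438507
P(poor earnings report | price drop, ¬large insider sale) = 0.376594/0.438507 ≈ 0.859

Pr[poor earnings report | price drop, ¬large insider sale] ≈ 0.859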